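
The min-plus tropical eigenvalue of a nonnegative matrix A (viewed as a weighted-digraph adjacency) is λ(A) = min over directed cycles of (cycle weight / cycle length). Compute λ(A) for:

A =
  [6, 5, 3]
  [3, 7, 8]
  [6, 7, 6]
λ(A) = 4

Enumerate directed cycles and compute their means (weight / length). Sample:
  cycle 0 → 0: weight = 6, length = 1, mean = 6/1 ≈ 6.000
  cycle 1 → 1: weight = 7, length = 1, mean = 7/1 ≈ 7.000
  cycle 2 → 2: weight = 6, length = 1, mean = 6/1 ≈ 6.000
  cycle 0 → 1 → 0: weight = 8, length = 2, mean = 8/2 ≈ 4.000
  cycle 0 → 2 → 0: weight = 9, length = 2, mean = 9/2 ≈ 4.500
  cycle 1 → 0 → 1: weight = 8, length = 2, mean = 8/2 ≈ 4.000
Minimum mean = 4.000, attained e.g. along the cycle 0 → 1 → 0 with weight 8 and length 2. So λ(A) = 8/2 = 4.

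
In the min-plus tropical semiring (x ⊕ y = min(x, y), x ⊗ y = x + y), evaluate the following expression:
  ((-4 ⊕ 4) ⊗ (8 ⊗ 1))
((-4 ⊕ 4) ⊗ (8 ⊗ 1)) = 5

Expand innermost to outermost. Recall ⊕ takes the minimum of its arguments and ⊗ takes their sum. Working out the expression ((-4 ⊕ 4) ⊗ (8 ⊗ 1)) gives 5.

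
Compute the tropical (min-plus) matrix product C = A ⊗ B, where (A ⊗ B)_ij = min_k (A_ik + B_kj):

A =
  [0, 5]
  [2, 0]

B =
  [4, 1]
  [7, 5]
A ⊗ B =
  [4, 1]
  [6, 3]

Apply the min-plus product entry-by-entry:
  C[0][0] = min over k of (A[0][0] + B[0][0] = 0 + 4 = 4, A[0][1] + B[1][0] = 5 + 7 = 12) = 4 (attained at k = 0)
  C[0][1] = min over k of (A[0][0] + B[0][1] = 0 + 1 = 1, A[0][1] + B[1][1] = 5 + 5 = 10) = 1 (attained at k = 0)
  C[1][0] = min over k of (A[1][0] + B[0][0] = 2 + 4 = 6, A[1][1] + B[1][0] = 0 + 7 = 7) = 6 (attained at k = 0)
  C[1][1] = min over k of (A[1][0] + B[0][1] = 2 + 1 = 3, A[1][1] + B[1][1] = 0 + 5 = 5) = 3 (attained at k = 0)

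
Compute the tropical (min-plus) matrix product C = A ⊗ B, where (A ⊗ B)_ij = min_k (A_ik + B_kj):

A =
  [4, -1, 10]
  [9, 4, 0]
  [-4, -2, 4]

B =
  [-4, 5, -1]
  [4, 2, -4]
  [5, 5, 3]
A ⊗ B =
  [0, 1, -5]
  [5, 5, 0]
  [-8, 0, -6]

Apply the min-plus product entry-by-entry:
  C[0][0] = min over k of (A[0][0] + B[0][0] = 4 + -4 = 0, A[0][1] + B[1][0] = -1 + 4 = 3, A[0][2] + B[2][0] = 10 + 5 = 15) = 0 (attained at k = 0)
  C[0][1] = min over k of (A[0][0] + B[0][1] = 4 + 5 = 9, A[0][1] + B[1][1] = -1 + 2 = 1, A[0][2] + B[2][1] = 10 + 5 = 15) = 1 (attained at k = 1)
  C[0][2] = min over k of (A[0][0] + B[0][2] = 4 + -1 = 3, A[0][1] + B[1][2] = -1 + -4 = -5, A[0][2] + B[2][2] = 10 + 3 = 13) = -5 (attained at k = 1)
  C[1][0] = min over k of (A[1][0] + B[0][0] = 9 + -4 = 5, A[1][1] + B[1][0] = 4 + 4 = 8, A[1][2] + B[2][0] = 0 + 5 = 5) = 5 (attained at k = 0)
  C[1][1] = min over k of (A[1][0] + B[0][1] = 9 + 5 = 14, A[1][1] + B[1][1] = 4 + 2 = 6, A[1][2] + B[2][1] = 0 + 5 = 5) = 5 (attained at k = 2)
  C[1][2] = min over k of (A[1][0] + B[0][2] = 9 + -1 = 8, A[1][1] + B[1][2] = 4 + -4 = 0, A[1][2] + B[2][2] = 0 + 3 = 3) = 0 (attained at k = 1)
  C[2][0] = min over k of (A[2][0] + B[0][0] = -4 + -4 = -8, A[2][1] + B[1][0] = -2 + 4 = 2, A[2][2] + B[2][0] = 4 + 5 = 9) = -8 (attained at k = 0)
  C[2][1] = min over k of (A[2][0] + B[0][1] = -4 + 5 = 1, A[2][1] + B[1][1] = -2 + 2 = 0, A[2][2] + B[2][1] = 4 + 5 = 9) = 0 (attained at k = 1)
  C[2][2] = min over k of (A[2][0] + B[0][2] = -4 + -1 = -5, A[2][1] + B[1][2] = -2 + -4 = -6, A[2][2] + B[2][2] = 4 + 3 = 7) = -6 (attained at k = 1)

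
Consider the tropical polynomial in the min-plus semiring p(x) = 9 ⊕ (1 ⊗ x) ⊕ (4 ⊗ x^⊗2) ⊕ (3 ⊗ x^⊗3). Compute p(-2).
p(-2) = -3

A tropical monomial a ⊗ x^⊗i evaluates to a + i · x. Evaluating each term at x = -2:
  Term 0 contributes 9 + 0 · -2 = 9
  Term 1 contributes 1 + 1 · -2 = -1
  Term 2 contributes 4 + 2 · -2 = 0
  Term 3 contributes 3 + 3 · -2 = -3
p(-2) = ⊕ of these = min[9, -1, 0, -3] = -3.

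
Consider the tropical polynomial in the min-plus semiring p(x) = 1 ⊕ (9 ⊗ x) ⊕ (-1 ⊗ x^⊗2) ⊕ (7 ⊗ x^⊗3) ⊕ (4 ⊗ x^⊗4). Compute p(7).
p(7) = 1

A tropical monomial a ⊗ x^⊗i evaluates to a + i · x. Evaluating each term at x = 7:
  Term 0 contributes 1 + 0 · 7 = 1
  Term 1 contributes 9 + 1 · 7 = 16
  Term 2 contributes -1 + 2 · 7 = 13
  Term 3 contributes 7 + 3 · 7 = 28
  Term 4 contributes 4 + 4 · 7 = 32
p(7) = ⊕ of these = min[1, 16, 13, 28, 32] = 1.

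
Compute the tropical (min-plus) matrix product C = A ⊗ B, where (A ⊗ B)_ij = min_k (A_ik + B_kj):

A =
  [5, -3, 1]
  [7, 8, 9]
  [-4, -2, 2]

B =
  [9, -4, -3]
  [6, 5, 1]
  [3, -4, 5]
A ⊗ B =
  [3, -3, -2]
  [12, 3, 4]
  [4, -8, -7]

Apply the min-plus product entry-by-entry:
  C[0][0] = min over k of (A[0][0] + B[0][0] = 5 + 9 = 14, A[0][1] + B[1][0] = -3 + 6 = 3, A[0][2] + B[2][0] = 1 + 3 = 4) = 3 (attained at k = 1)
  C[0][1] = min over k of (A[0][0] + B[0][1] = 5 + -4 = 1, A[0][1] + B[1][1] = -3 + 5 = 2, A[0][2] + B[2][1] = 1 + -4 = -3) = -3 (attained at k = 2)
  C[0][2] = min over k of (A[0][0] + B[0][2] = 5 + -3 = 2, A[0][1] + B[1][2] = -3 + 1 = -2, A[0][2] + B[2][2] = 1 + 5 = 6) = -2 (attained at k = 1)
  C[1][0] = min over k of (A[1][0] + B[0][0] = 7 + 9 = 16, A[1][1] + B[1][0] = 8 + 6 = 14, A[1][2] + B[2][0] = 9 + 3 = 12) = 12 (attained at k = 2)
  C[1][1] = min over k of (A[1][0] + B[0][1] = 7 + -4 = 3, A[1][1] + B[1][1] = 8 + 5 = 13, A[1][2] + B[2][1] = 9 + -4 = 5) = 3 (attained at k = 0)
  C[1][2] = min over k of (A[1][0] + B[0][2] = 7 + -3 = 4, A[1][1] + B[1][2] = 8 + 1 = 9, A[1][2] + B[2][2] = 9 + 5 = 14) = 4 (attained at k = 0)
  C[2][0] = min over k of (A[2][0] + B[0][0] = -4 + 9 = 5, A[2][1] + B[1][0] = -2 + 6 = 4, A[2][2] + B[2][0] = 2 + 3 = 5) = 4 (attained at k = 1)
  C[2][1] = min over k of (A[2][0] + B[0][1] = -4 + -4 = -8, A[2][1] + B[1][1] = -2 + 5 = 3, A[2][2] + B[2][1] = 2 + -4 = -2) = -8 (attained at k = 0)
  C[2][2] = min over k of (A[2][0] + B[0][2] = -4 + -3 = -7, A[2][1] + B[1][2] = -2 + 1 = -1, A[2][2] + B[2][2] = 2 + 5 = 7) = -7 (attained at k = 0)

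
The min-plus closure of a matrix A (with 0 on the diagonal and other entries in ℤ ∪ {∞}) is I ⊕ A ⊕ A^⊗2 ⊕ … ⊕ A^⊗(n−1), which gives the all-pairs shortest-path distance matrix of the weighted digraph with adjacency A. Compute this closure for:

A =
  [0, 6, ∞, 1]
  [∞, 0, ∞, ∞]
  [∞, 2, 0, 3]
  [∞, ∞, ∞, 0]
Closure =
  [0, 6, ∞, 1]
  [∞, 0, ∞, ∞]
  [∞, 2, 0, 3]
  [∞, ∞, ∞, 0]

This is the Floyd-Warshall all-pairs shortest-path computation. For each intermediate vertex k = 0, 1, …, 3, update dist[i][j] ← min(dist[i][j], dist[i][k] + dist[k][j]). The final matrix gives, for each (i, j), the minimum total weight of any directed path from i to j (possibly empty when i = j).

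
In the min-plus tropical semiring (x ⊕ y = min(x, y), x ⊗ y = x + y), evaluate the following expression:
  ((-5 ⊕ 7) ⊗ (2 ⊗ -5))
((-5 ⊕ 7) ⊗ (2 ⊗ -5)) = -8

Expand innermost to outermost. Recall ⊕ takes the minimum of its arguments and ⊗ takes their sum. Working out the expression ((-5 ⊕ 7) ⊗ (2 ⊗ -5)) gives -8.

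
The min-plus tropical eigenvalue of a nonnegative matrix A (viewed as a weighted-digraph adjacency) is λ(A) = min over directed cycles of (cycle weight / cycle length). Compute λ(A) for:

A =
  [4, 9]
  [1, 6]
λ(A) = 4

Enumerate directed cycles and compute their means (weight / length). Sample:
  cycle 0 → 0: weight = 4, length = 1, mean = 4/1 ≈ 4.000
  cycle 1 → 1: weight = 6, length = 1, mean = 6/1 ≈ 6.000
  cycle 0 → 1 → 0: weight = 10, length = 2, mean = 10/2 ≈ 5.000
  cycle 1 → 0 → 1: weight = 10, length = 2, mean = 10/2 ≈ 5.000
Minimum mean = 4.000, attained e.g. along the cycle 0 → 0 with weight 4 and length 1. So λ(A) = 4/1 = 4.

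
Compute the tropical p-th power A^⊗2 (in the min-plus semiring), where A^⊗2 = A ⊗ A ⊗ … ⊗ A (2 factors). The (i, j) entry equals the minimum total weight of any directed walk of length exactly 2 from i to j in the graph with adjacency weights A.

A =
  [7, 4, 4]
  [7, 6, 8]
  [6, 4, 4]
A^⊗2 =
  [10, 8, 8]
  [13, 11, 11]
  [10, 8, 8]

Each entry (A^⊗2)_ij equals the minimum over all length-2 walks i = v_0 → v_1 → … → v_2 = j of Σ_t A[v_t][v_{t+1}]. For example, for (i, j) = (0, 2) we minimise over 3 possible intermediate vertex sequences; the minimum is 8, attained along the walk 0 → 2 → 2.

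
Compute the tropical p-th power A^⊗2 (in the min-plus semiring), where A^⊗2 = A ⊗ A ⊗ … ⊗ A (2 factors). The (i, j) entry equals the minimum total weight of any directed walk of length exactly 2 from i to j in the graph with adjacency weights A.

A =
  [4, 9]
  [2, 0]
A^⊗2 =
  [8, 9]
  [2, 0]

Each entry (A^⊗2)_ij equals the minimum over all length-2 walks i = v_0 → v_1 → … → v_2 = j of Σ_t A[v_t][v_{t+1}]. For example, for (i, j) = (0, 1) we minimise over 2 possible intermediate vertex sequences; the minimum is 9, attained along the walk 0 → 1 → 1.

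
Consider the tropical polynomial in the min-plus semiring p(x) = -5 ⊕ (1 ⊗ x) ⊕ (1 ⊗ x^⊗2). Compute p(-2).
p(-2) = -5

A tropical monomial a ⊗ x^⊗i evaluates to a + i · x. Evaluating each term at x = -2:
  Term 0 contributes -5 + 0 · -2 = -5
  Term 1 contributes 1 + 1 · -2 = -1
  Term 2 contributes 1 + 2 · -2 = -3
p(-2) = ⊕ of these = min[-5, -1, -3] = -5.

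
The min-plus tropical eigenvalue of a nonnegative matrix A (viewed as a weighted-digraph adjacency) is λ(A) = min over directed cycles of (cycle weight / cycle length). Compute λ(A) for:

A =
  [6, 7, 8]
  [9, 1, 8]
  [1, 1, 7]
λ(A) = 1

Enumerate directed cycles and compute their means (weight / length). Sample:
  cycle 0 → 0: weight = 6, length = 1, mean = 6/1 ≈ 6.000
  cycle 1 → 1: weight = 1, length = 1, mean = 1/1 ≈ 1.000
  cycle 2 → 2: weight = 7, length = 1, mean = 7/1 ≈ 7.000
  cycle 0 → 1 → 0: weight = 16, length = 2, mean = 16/2 ≈ 8.000
  cycle 0 → 2 → 0: weight = 9, length = 2, mean = 9/2 ≈ 4.500
  cycle 1 → 0 → 1: weight = 16, length = 2, mean = 16/2 ≈ 8.000
Minimum mean = 1.000, attained e.g. along the cycle 1 → 1 with weight 1 and length 1. So λ(A) = 1/1 = 1.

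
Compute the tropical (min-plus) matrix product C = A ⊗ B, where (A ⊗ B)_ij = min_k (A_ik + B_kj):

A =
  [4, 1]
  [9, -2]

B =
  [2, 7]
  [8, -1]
A ⊗ B =
  [6, 0]
  [6, -3]

Apply the min-plus product entry-by-entry:
  C[0][0] = min over k of (A[0][0] + B[0][0] = 4 + 2 = 6, A[0][1] + B[1][0] = 1 + 8 = 9) = 6 (attained at k = 0)
  C[0][1] = min over k of (A[0][0] + B[0][1] = 4 + 7 = 11, A[0][1] + B[1][1] = 1 + -1 = 0) = 0 (attained at k = 1)
  C[1][0] = min over k of (A[1][0] + B[0][0] = 9 + 2 = 11, A[1][1] + B[1][0] = -2 + 8 = 6) = 6 (attained at k = 1)
  C[1][1] = min over k of (A[1][0] + B[0][1] = 9 + 7 = 16, A[1][1] + B[1][1] = -2 + -1 = -3) = -3 (attained at k = 1)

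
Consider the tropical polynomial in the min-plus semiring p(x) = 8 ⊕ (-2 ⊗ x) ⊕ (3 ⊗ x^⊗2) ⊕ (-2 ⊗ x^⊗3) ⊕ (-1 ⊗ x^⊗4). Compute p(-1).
p(-1) = -5

A tropical monomial a ⊗ x^⊗i evaluates to a + i · x. Evaluating each term at x = -1:
  Term 0 contributes 8 + 0 · -1 = 8
  Term 1 contributes -2 + 1 · -1 = -3
  Term 2 contributes 3 + 2 · -1 = 1
  Term 3 contributes -2 + 3 · -1 = -5
  Term 4 contributes -1 + 4 · -1 = -5
p(-1) = ⊕ of these = min[8, -3, 1, -5, -5] = -5.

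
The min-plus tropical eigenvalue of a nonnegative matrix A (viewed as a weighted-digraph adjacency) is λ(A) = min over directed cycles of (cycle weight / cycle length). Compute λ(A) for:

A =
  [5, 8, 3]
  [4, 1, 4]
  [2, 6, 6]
λ(A) = 1

Enumerate directed cycles and compute their means (weight / length). Sample:
  cycle 0 → 0: weight = 5, length = 1, mean = 5/1 ≈ 5.000
  cycle 1 → 1: weight = 1, length = 1, mean = 1/1 ≈ 1.000
  cycle 2 → 2: weight = 6, length = 1, mean = 6/1 ≈ 6.000
  cycle 0 → 1 → 0: weight = 12, length = 2, mean = 12/2 ≈ 6.000
  cycle 0 → 2 → 0: weight = 5, length = 2, mean = 5/2 ≈ 2.500
  cycle 1 → 0 → 1: weight = 12, length = 2, mean = 12/2 ≈ 6.000
Minimum mean = 1.000, attained e.g. along the cycle 1 → 1 with weight 1 and length 1. So λ(A) = 1/1 = 1.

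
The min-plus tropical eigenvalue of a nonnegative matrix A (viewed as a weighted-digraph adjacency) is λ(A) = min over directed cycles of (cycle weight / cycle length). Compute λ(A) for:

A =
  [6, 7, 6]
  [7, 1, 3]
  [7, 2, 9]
λ(A) = 1

Enumerate directed cycles and compute their means (weight / length). Sample:
  cycle 0 → 0: weight = 6, length = 1, mean = 6/1 ≈ 6.000
  cycle 1 → 1: weight = 1, length = 1, mean = 1/1 ≈ 1.000
  cycle 2 → 2: weight = 9, length = 1, mean = 9/1 ≈ 9.000
  cycle 0 → 1 → 0: weight = 14, length = 2, mean = 14/2 ≈ 7.000
  cycle 0 → 2 → 0: weight = 13, length = 2, mean = 13/2 ≈ 6.500
  cycle 1 → 0 → 1: weight = 14, length = 2, mean = 14/2 ≈ 7.000
Minimum mean = 1.000, attained e.g. along the cycle 1 → 1 with weight 1 and length 1. So λ(A) = 1/1 = 1.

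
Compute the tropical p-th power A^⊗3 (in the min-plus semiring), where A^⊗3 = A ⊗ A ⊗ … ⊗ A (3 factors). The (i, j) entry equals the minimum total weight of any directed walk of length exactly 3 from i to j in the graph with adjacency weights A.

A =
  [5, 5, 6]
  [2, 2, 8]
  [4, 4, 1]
A^⊗3 =
  [9, 9, 8]
  [6, 6, 9]
  [6, 6, 3]

Each entry (A^⊗3)_ij equals the minimum over all length-3 walks i = v_0 → v_1 → … → v_3 = j of Σ_t A[v_t][v_{t+1}]. For example, for (i, j) = (0, 2) we minimise over 9 possible intermediate vertex sequences; the minimum is 8, attained along the walk 0 → 2 → 2 → 2.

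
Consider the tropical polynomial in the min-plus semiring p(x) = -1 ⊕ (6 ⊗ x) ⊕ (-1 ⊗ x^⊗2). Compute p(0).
p(0) = -1

A tropical monomial a ⊗ x^⊗i evaluates to a + i · x. Evaluating each term at x = 0:
  Term 0 contributes -1 + 0 · 0 = -1
  Term 1 contributes 6 + 1 · 0 = 6
  Term 2 contributes -1 + 2 · 0 = -1
p(0) = ⊕ of these = min[-1, 6, -1] = -1.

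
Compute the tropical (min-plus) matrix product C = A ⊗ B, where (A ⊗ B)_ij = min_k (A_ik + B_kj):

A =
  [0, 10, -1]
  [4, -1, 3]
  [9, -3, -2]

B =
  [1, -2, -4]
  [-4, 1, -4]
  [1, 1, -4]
A ⊗ B =
  [0, -2, -5]
  [-5, 0, -5]
  [-7, -2, -7]

Apply the min-plus product entry-by-entry:
  C[0][0] = min over k of (A[0][0] + B[0][0] = 0 + 1 = 1, A[0][1] + B[1][0] = 10 + -4 = 6, A[0][2] + B[2][0] = -1 + 1 = 0) = 0 (attained at k = 2)
  C[0][1] = min over k of (A[0][0] + B[0][1] = 0 + -2 = -2, A[0][1] + B[1][1] = 10 + 1 = 11, A[0][2] + B[2][1] = -1 + 1 = 0) = -2 (attained at k = 0)
  C[0][2] = min over k of (A[0][0] + B[0][2] = 0 + -4 = -4, A[0][1] + B[1][2] = 10 + -4 = 6, A[0][2] + B[2][2] = -1 + -4 = -5) = -5 (attained at k = 2)
  C[1][0] = min over k of (A[1][0] + B[0][0] = 4 + 1 = 5, A[1][1] + B[1][0] = -1 + -4 = -5, A[1][2] + B[2][0] = 3 + 1 = 4) = -5 (attained at k = 1)
  C[1][1] = min over k of (A[1][0] + B[0][1] = 4 + -2 = 2, A[1][1] + B[1][1] = -1 + 1 = 0, A[1][2] + B[2][1] = 3 + 1 = 4) = 0 (attained at k = 1)
  C[1][2] = min over k of (A[1][0] + B[0][2] = 4 + -4 = 0, A[1][1] + B[1][2] = -1 + -4 = -5, A[1][2] + B[2][2] = 3 + -4 = -1) = -5 (attained at k = 1)
  C[2][0] = min over k of (A[2][0] + B[0][0] = 9 + 1 = 10, A[2][1] + B[1][0] = -3 + -4 = -7, A[2][2] + B[2][0] = -2 + 1 = -1) = -7 (attained at k = 1)
  C[2][1] = min over k of (A[2][0] + B[0][1] = 9 + -2 = 7, A[2][1] + B[1][1] = -3 + 1 = -2, A[2][2] + B[2][1] = -2 + 1 = -1) = -2 (attained at k = 1)
  C[2][2] = min over k of (A[2][0] + B[0][2] = 9 + -4 = 5, A[2][1] + B[1][2] = -3 + -4 = -7, A[2][2] + B[2][2] = -2 + -4 = -6) = -7 (attained at k = 1)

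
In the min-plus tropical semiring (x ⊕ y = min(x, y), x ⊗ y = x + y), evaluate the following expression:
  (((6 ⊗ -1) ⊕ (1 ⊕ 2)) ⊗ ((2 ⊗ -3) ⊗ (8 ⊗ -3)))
(((6 ⊗ -1) ⊕ (1 ⊕ 2)) ⊗ ((2 ⊗ -3) ⊗ (8 ⊗ -3))) = 5

Expand innermost to outermost. Recall ⊕ takes the minimum of its arguments and ⊗ takes their sum. Working out the expression (((6 ⊗ -1) ⊕ (1 ⊕ 2)) ⊗ ((2 ⊗ -3) ⊗ (8 ⊗ -3))) gives 5.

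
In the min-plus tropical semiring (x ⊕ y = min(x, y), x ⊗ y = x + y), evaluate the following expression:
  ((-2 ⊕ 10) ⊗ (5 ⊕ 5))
((-2 ⊕ 10) ⊗ (5 ⊕ 5)) = 3

Expand innermost to outermost. Recall ⊕ takes the minimum of its arguments and ⊗ takes their sum. Working out the expression ((-2 ⊕ 10) ⊗ (5 ⊕ 5)) gives 3.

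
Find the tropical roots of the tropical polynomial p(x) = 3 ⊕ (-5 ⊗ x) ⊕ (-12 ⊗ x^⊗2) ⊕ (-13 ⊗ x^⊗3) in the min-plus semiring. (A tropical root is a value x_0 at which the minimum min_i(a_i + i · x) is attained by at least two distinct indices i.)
Roots: {1, 7, 8}

Each tropical root is a break point of the lower envelope of the lines y = a_i + i · x (there are 4 lines, with slopes 0, 1, ..., 3). Only the lines that attain the minimum somewhere contribute to roots; other lines are dominated. Here the surviving (envelope) indices are i = 3, i = 2, i = 1, i = 0.
Intersections between consecutive envelope lines give the roots: for adjacent envelope indices i < j the intersection is x = (a_i − a_j) / (j − i). Reading off the sorted break points: {1, 7, 8}.
Verification: at each break x_0, at least two indices attain the minimum of min_i(a_i + i · x_0).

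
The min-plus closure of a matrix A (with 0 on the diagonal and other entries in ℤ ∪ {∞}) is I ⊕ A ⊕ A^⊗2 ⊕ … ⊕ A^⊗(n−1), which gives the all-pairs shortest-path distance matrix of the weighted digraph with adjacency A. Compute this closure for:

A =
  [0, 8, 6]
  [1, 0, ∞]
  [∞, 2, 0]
Closure =
  [0, 8, 6]
  [1, 0, 7]
  [3, 2, 0]

This is the Floyd-Warshall all-pairs shortest-path computation. For each intermediate vertex k = 0, 1, …, 2, update dist[i][j] ← min(dist[i][j], dist[i][k] + dist[k][j]). The final matrix gives, for each (i, j), the minimum total weight of any directed path from i to j (possibly empty when i = j).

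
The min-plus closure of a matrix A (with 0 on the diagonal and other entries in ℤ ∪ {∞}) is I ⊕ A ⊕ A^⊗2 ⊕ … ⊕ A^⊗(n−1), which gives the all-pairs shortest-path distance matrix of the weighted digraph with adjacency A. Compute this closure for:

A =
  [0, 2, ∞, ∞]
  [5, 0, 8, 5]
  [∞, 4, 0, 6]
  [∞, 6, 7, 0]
Closure =
  [0, 2, 10, 7]
  [5, 0, 8, 5]
  [9, 4, 0, 6]
  [11, 6, 7, 0]

This is the Floyd-Warshall all-pairs shortest-path computation. For each intermediate vertex k = 0, 1, …, 3, update dist[i][j] ← min(dist[i][j], dist[i][k] + dist[k][j]). The final matrix gives, for each (i, j), the minimum total weight of any directed path from i to j (possibly empty when i = j).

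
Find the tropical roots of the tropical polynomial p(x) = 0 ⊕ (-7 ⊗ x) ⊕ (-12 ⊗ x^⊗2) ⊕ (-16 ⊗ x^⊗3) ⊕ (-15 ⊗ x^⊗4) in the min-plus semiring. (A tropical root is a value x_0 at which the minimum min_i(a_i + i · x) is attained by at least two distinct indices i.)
Roots: {-1, 4, 5, 7}

Each tropical root is a break point of the lower envelope of the lines y = a_i + i · x (there are 5 lines, with slopes 0, 1, ..., 4). Only the lines that attain the minimum somewhere contribute to roots; other lines are dominated. Here the surviving (envelope) indices are i = 4, i = 3, i = 2, i = 1, i = 0.
Intersections between consecutive envelope lines give the roots: for adjacent envelope indices i < j the intersection is x = (a_i − a_j) / (j − i). Reading off the sorted break points: {-1, 4, 5, 7}.
Verification: at each break x_0, at least two indices attain the minimum of min_i(a_i + i · x_0).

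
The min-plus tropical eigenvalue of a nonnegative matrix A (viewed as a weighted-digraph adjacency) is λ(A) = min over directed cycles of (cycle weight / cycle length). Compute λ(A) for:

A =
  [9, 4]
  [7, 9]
λ(A) = 11/2

Enumerate directed cycles and compute their means (weight / length). Sample:
  cycle 0 → 0: weight = 9, length = 1, mean = 9/1 ≈ 9.000
  cycle 1 → 1: weight = 9, length = 1, mean = 9/1 ≈ 9.000
  cycle 0 → 1 → 0: weight = 11, length = 2, mean = 11/2 ≈ 5.500
  cycle 1 → 0 → 1: weight = 11, length = 2, mean = 11/2 ≈ 5.500
Minimum mean = 5.500, attained e.g. along the cycle 0 → 1 → 0 with weight 11 and length 2. So λ(A) = 11/2 = 11/2.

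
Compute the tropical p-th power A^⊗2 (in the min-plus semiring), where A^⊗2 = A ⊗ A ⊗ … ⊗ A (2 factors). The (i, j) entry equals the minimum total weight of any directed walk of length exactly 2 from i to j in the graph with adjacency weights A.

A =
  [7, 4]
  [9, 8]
A^⊗2 =
  [13, 11]
  [16, 13]

Each entry (A^⊗2)_ij equals the minimum over all length-2 walks i = v_0 → v_1 → … → v_2 = j of Σ_t A[v_t][v_{t+1}]. For example, for (i, j) = (0, 1) we minimise over 2 possible intermediate vertex sequences; the minimum is 11, attained along the walk 0 → 0 → 1.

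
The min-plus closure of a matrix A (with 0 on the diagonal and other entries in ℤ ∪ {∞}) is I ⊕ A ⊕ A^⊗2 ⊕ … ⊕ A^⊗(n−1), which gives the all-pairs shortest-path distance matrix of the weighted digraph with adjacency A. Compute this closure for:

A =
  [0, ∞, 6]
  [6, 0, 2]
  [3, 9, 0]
Closure =
  [0, 15, 6]
  [5, 0, 2]
  [3, 9, 0]

This is the Floyd-Warshall all-pairs shortest-path computation. For each intermediate vertex k = 0, 1, …, 2, update dist[i][j] ← min(dist[i][j], dist[i][k] + dist[k][j]). The final matrix gives, for each (i, j), the minimum total weight of any directed path from i to j (possibly empty when i = j).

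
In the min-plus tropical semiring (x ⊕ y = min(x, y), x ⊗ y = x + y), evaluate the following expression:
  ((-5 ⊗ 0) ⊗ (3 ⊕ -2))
((-5 ⊗ 0) ⊗ (3 ⊕ -2)) = -7

Expand innermost to outermost. Recall ⊕ takes the minimum of its arguments and ⊗ takes their sum. Working out the expression ((-5 ⊗ 0) ⊗ (3 ⊕ -2)) gives -7.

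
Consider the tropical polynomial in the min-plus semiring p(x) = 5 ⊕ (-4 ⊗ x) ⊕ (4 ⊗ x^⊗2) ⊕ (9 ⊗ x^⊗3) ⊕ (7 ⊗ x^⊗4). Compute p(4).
p(4) = 0

A tropical monomial a ⊗ x^⊗i evaluates to a + i · x. Evaluating each term at x = 4:
  Term 0 contributes 5 + 0 · 4 = 5
  Term 1 contributes -4 + 1 · 4 = 0
  Term 2 contributes 4 + 2 · 4 = 12
  Term 3 contributes 9 + 3 · 4 = 21
  Term 4 contributes 7 + 4 · 4 = 23
p(4) = ⊕ of these = min[5, 0, 12, 21, 23] = 0.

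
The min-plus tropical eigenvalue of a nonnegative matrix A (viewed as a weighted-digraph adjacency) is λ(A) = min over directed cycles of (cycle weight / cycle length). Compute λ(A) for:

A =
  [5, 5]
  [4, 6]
λ(A) = 9/2

Enumerate directed cycles and compute their means (weight / length). Sample:
  cycle 0 → 0: weight = 5, length = 1, mean = 5/1 ≈ 5.000
  cycle 1 → 1: weight = 6, length = 1, mean = 6/1 ≈ 6.000
  cycle 0 → 1 → 0: weight = 9, length = 2, mean = 9/2 ≈ 4.500
  cycle 1 → 0 → 1: weight = 9, length = 2, mean = 9/2 ≈ 4.500
Minimum mean = 4.500, attained e.g. along the cycle 0 → 1 → 0 with weight 9 and length 2. So λ(A) = 9/2 = 9/2.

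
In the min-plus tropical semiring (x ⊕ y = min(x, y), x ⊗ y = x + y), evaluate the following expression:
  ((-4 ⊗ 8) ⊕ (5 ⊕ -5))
((-4 ⊗ 8) ⊕ (5 ⊕ -5)) = -5

Expand innermost to outermost. Recall ⊕ takes the minimum of its arguments and ⊗ takes their sum. Working out the expression ((-4 ⊗ 8) ⊕ (5 ⊕ -5)) gives -5.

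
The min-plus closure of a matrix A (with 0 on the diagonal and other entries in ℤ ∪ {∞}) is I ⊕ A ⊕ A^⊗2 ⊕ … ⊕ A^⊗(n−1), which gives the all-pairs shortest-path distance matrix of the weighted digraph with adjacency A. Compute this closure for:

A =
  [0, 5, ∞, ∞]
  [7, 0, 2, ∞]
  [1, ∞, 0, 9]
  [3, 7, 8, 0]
Closure =
  [0, 5, 7, 16]
  [3, 0, 2, 11]
  [1, 6, 0, 9]
  [3, 7, 8, 0]

This is the Floyd-Warshall all-pairs shortest-path computation. For each intermediate vertex k = 0, 1, …, 3, update dist[i][j] ← min(dist[i][j], dist[i][k] + dist[k][j]). The final matrix gives, for each (i, j), the minimum total weight of any directed path from i to j (possibly empty when i = j).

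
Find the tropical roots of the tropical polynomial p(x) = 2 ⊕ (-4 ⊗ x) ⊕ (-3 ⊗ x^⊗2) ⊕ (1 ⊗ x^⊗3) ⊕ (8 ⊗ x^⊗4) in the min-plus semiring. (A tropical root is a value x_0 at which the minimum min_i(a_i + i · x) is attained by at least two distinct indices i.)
Roots: {-7, -4, -1, 6}

Each tropical root is a break point of the lower envelope of the lines y = a_i + i · x (there are 5 lines, with slopes 0, 1, ..., 4). Only the lines that attain the minimum somewhere contribute to roots; other lines are dominated. Here the surviving (envelope) indices are i = 4, i = 3, i = 2, i = 1, i = 0.
Intersections between consecutive envelope lines give the roots: for adjacent envelope indices i < j the intersection is x = (a_i − a_j) / (j − i). Reading off the sorted break points: {-7, -4, -1, 6}.
Verification: at each break x_0, at least two indices attain the minimum of min_i(a_i + i · x_0).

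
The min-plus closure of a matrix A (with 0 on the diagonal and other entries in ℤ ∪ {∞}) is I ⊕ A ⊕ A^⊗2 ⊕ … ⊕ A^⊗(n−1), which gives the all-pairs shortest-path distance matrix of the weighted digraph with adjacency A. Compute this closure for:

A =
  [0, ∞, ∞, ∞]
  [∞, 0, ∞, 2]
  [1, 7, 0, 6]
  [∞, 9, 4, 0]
Closure =
  [0, ∞, ∞, ∞]
  [7, 0, 6, 2]
  [1, 7, 0, 6]
  [5, 9, 4, 0]

This is the Floyd-Warshall all-pairs shortest-path computation. For each intermediate vertex k = 0, 1, …, 3, update dist[i][j] ← min(dist[i][j], dist[i][k] + dist[k][j]). The final matrix gives, for each (i, j), the minimum total weight of any directed path from i to j (possibly empty when i = j).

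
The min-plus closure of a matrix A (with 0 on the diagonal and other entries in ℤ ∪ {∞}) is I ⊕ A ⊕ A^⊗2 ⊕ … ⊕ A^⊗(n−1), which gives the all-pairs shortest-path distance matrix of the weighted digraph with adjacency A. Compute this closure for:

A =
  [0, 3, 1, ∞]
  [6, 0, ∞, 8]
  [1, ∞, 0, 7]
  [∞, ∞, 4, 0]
Closure =
  [0, 3, 1, 8]
  [6, 0, 7, 8]
  [1, 4, 0, 7]
  [5, 8, 4, 0]

This is the Floyd-Warshall all-pairs shortest-path computation. For each intermediate vertex k = 0, 1, …, 3, update dist[i][j] ← min(dist[i][j], dist[i][k] + dist[k][j]). The final matrix gives, for each (i, j), the minimum total weight of any directed path from i to j (possibly empty when i = j).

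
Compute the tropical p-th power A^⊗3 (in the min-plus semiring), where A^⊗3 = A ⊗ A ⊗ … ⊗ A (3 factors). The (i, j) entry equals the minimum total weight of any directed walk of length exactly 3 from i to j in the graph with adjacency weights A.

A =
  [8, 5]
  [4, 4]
A^⊗3 =
  [13, 13]
  [12, 12]

Each entry (A^⊗3)_ij equals the minimum over all length-3 walks i = v_0 → v_1 → … → v_3 = j of Σ_t A[v_t][v_{t+1}]. For example, for (i, j) = (0, 1) we minimise over 4 possible intermediate vertex sequences; the minimum is 13, attained along the walk 0 → 1 → 1 → 1.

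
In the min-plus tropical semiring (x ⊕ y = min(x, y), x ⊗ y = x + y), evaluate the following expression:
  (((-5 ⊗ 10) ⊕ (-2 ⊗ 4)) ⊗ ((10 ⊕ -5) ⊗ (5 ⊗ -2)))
(((-5 ⊗ 10) ⊕ (-2 ⊗ 4)) ⊗ ((10 ⊕ -5) ⊗ (5 ⊗ -2))) = 0

Expand innermost to outermost. Recall ⊕ takes the minimum of its arguments and ⊗ takes their sum. Working out the expression (((-5 ⊗ 10) ⊕ (-2 ⊗ 4)) ⊗ ((10 ⊕ -5) ⊗ (5 ⊗ -2))) gives 0.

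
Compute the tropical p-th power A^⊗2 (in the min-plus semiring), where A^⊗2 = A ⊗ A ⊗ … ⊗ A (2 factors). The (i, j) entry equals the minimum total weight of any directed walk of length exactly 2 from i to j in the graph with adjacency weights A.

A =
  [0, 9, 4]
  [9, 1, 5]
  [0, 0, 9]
A^⊗2 =
  [0, 4, 4]
  [5, 2, 6]
  [0, 1, 4]

Each entry (A^⊗2)_ij equals the minimum over all length-2 walks i = v_0 → v_1 → … → v_2 = j of Σ_t A[v_t][v_{t+1}]. For example, for (i, j) = (0, 2) we minimise over 3 possible intermediate vertex sequences; the minimum is 4, attained along the walk 0 → 0 → 2.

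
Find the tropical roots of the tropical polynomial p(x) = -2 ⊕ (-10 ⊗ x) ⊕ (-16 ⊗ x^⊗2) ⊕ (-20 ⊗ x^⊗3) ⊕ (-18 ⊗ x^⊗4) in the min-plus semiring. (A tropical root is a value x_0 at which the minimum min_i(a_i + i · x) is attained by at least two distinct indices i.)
Roots: {-2, 4, 6, 8}

Each tropical root is a break point of the lower envelope of the lines y = a_i + i · x (there are 5 lines, with slopes 0, 1, ..., 4). Only the lines that attain the minimum somewhere contribute to roots; other lines are dominated. Here the surviving (envelope) indices are i = 4, i = 3, i = 2, i = 1, i = 0.
Intersections between consecutive envelope lines give the roots: for adjacent envelope indices i < j the intersection is x = (a_i − a_j) / (j − i). Reading off the sorted break points: {-2, 4, 6, 8}.
Verification: at each break x_0, at least two indices attain the minimum of min_i(a_i + i · x_0).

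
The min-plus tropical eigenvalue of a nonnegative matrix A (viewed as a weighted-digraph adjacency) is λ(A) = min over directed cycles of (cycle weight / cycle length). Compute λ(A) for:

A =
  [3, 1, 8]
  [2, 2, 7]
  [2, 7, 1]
λ(A) = 1

Enumerate directed cycles and compute their means (weight / length). Sample:
  cycle 0 → 0: weight = 3, length = 1, mean = 3/1 ≈ 3.000
  cycle 1 → 1: weight = 2, length = 1, mean = 2/1 ≈ 2.000
  cycle 2 → 2: weight = 1, length = 1, mean = 1/1 ≈ 1.000
  cycle 0 → 1 → 0: weight = 3, length = 2, mean = 3/2 ≈ 1.500
  cycle 0 → 2 → 0: weight = 10, length = 2, mean = 10/2 ≈ 5.000
  cycle 1 → 0 → 1: weight = 3, length = 2, mean = 3/2 ≈ 1.500
Minimum mean = 1.000, attained e.g. along the cycle 2 → 2 with weight 1 and length 1. So λ(A) = 1/1 = 1.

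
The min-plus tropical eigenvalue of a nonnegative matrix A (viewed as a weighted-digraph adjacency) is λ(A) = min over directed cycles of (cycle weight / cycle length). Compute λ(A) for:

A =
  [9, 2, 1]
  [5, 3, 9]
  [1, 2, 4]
λ(A) = 1

Enumerate directed cycles and compute their means (weight / length). Sample:
  cycle 0 → 0: weight = 9, length = 1, mean = 9/1 ≈ 9.000
  cycle 1 → 1: weight = 3, length = 1, mean = 3/1 ≈ 3.000
  cycle 2 → 2: weight = 4, length = 1, mean = 4/1 ≈ 4.000
  cycle 0 → 1 → 0: weight = 7, length = 2, mean = 7/2 ≈ 3.500
  cycle 0 → 2 → 0: weight = 2, length = 2, mean = 2/2 ≈ 1.000
  cycle 1 → 0 → 1: weight = 7, length = 2, mean = 7/2 ≈ 3.500
Minimum mean = 1.000, attained e.g. along the cycle 0 → 2 → 0 with weight 2 and length 2. So λ(A) = 2/2 = 1.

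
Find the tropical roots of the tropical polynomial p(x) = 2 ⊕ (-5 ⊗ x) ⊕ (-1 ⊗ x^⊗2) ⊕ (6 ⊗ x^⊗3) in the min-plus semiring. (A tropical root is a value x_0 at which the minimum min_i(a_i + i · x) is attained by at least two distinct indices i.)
Roots: {-7, -4, 7}

Each tropical root is a break point of the lower envelope of the lines y = a_i + i · x (there are 4 lines, with slopes 0, 1, ..., 3). Only the lines that attain the minimum somewhere contribute to roots; other lines are dominated. Here the surviving (envelope) indices are i = 3, i = 2, i = 1, i = 0.
Intersections between consecutive envelope lines give the roots: for adjacent envelope indices i < j the intersection is x = (a_i − a_j) / (j − i). Reading off the sorted break points: {-7, -4, 7}.
Verification: at each break x_0, at least two indices attain the minimum of min_i(a_i + i · x_0).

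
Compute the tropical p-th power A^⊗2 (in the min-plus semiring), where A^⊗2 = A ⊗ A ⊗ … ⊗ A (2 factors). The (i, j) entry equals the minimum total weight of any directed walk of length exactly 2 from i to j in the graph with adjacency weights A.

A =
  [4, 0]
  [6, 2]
A^⊗2 =
  [6, 2]
  [8, 4]

Each entry (A^⊗2)_ij equals the minimum over all length-2 walks i = v_0 → v_1 → … → v_2 = j of Σ_t A[v_t][v_{t+1}]. For example, for (i, j) = (0, 1) we minimise over 2 possible intermediate vertex sequences; the minimum is 2, attained along the walk 0 → 1 → 1.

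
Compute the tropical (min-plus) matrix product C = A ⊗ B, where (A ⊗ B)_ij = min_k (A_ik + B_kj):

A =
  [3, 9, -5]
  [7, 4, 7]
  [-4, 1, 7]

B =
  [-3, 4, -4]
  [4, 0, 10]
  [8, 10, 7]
A ⊗ B =
  [0, 5, -1]
  [4, 4, 3]
  [-7, 0, -8]

Apply the min-plus product entry-by-entry:
  C[0][0] = min over k of (A[0][0] + B[0][0] = 3 + -3 = 0, A[0][1] + B[1][0] = 9 + 4 = 13, A[0][2] + B[2][0] = -5 + 8 = 3) = 0 (attained at k = 0)
  C[0][1] = min over k of (A[0][0] + B[0][1] = 3 + 4 = 7, A[0][1] + B[1][1] = 9 + 0 = 9, A[0][2] + B[2][1] = -5 + 10 = 5) = 5 (attained at k = 2)
  C[0][2] = min over k of (A[0][0] + B[0][2] = 3 + -4 = -1, A[0][1] + B[1][2] = 9 + 10 = 19, A[0][2] + B[2][2] = -5 + 7 = 2) = -1 (attained at k = 0)
  C[1][0] = min over k of (A[1][0] + B[0][0] = 7 + -3 = 4, A[1][1] + B[1][0] = 4 + 4 = 8, A[1][2] + B[2][0] = 7 + 8 = 15) = 4 (attained at k = 0)
  C[1][1] = min over k of (A[1][0] + B[0][1] = 7 + 4 = 11, A[1][1] + B[1][1] = 4 + 0 = 4, A[1][2] + B[2][1] = 7 + 10 = 17) = 4 (attained at k = 1)
  C[1][2] = min over k of (A[1][0] + B[0][2] = 7 + -4 = 3, A[1][1] + B[1][2] = 4 + 10 = 14, A[1][2] + B[2][2] = 7 + 7 = 14) = 3 (attained at k = 0)
  C[2][0] = min over k of (A[2][0] + B[0][0] = -4 + -3 = -7, A[2][1] + B[1][0] = 1 + 4 = 5, A[2][2] + B[2][0] = 7 + 8 = 15) = -7 (attained at k = 0)
  C[2][1] = min over k of (A[2][0] + B[0][1] = -4 + 4 = 0, A[2][1] + B[1][1] = 1 + 0 = 1, A[2][2] + B[2][1] = 7 + 10 = 17) = 0 (attained at k = 0)
  C[2][2] = min over k of (A[2][0] + B[0][2] = -4 + -4 = -8, A[2][1] + B[1][2] = 1 + 10 = 11, A[2][2] + B[2][2] = 7 + 7 = 14) = -8 (attained at k = 0)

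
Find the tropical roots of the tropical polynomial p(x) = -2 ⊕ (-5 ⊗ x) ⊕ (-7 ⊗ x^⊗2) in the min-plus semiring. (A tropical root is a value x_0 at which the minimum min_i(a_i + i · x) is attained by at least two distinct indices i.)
Roots: {2, 3}

Each tropical root is a break point of the lower envelope of the lines y = a_i + i · x (there are 3 lines, with slopes 0, 1, ..., 2). Only the lines that attain the minimum somewhere contribute to roots; other lines are dominated. Here the surviving (envelope) indices are i = 2, i = 1, i = 0.
Intersections between consecutive envelope lines give the roots: for adjacent envelope indices i < j the intersection is x = (a_i − a_j) / (j − i). Reading off the sorted break points: {2, 3}.
Verification: at each break x_0, at least two indices attain the minimum of min_i(a_i + i · x_0).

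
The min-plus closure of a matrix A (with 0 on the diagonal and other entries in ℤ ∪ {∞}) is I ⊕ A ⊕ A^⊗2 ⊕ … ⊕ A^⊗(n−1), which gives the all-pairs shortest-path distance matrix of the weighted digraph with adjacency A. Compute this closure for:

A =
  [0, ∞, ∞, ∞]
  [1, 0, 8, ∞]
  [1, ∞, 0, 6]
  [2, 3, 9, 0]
Closure =
  [0, ∞, ∞, ∞]
  [1, 0, 8, 14]
  [1, 9, 0, 6]
  [2, 3, 9, 0]

This is the Floyd-Warshall all-pairs shortest-path computation. For each intermediate vertex k = 0, 1, …, 3, update dist[i][j] ← min(dist[i][j], dist[i][k] + dist[k][j]). The final matrix gives, for each (i, j), the minimum total weight of any directed path from i to j (possibly empty when i = j).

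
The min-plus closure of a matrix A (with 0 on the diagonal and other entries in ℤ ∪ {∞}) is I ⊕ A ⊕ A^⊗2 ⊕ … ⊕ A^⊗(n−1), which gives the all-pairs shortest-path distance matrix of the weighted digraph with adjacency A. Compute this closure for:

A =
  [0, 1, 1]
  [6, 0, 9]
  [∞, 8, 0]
Closure =
  [0, 1, 1]
  [6, 0, 7]
  [14, 8, 0]

This is the Floyd-Warshall all-pairs shortest-path computation. For each intermediate vertex k = 0, 1, …, 2, update dist[i][j] ← min(dist[i][j], dist[i][k] + dist[k][j]). The final matrix gives, for each (i, j), the minimum total weight of any directed path from i to j (possibly empty when i = j).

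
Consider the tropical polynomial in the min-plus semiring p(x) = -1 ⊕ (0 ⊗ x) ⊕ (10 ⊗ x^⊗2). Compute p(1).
p(1) = -1

A tropical monomial a ⊗ x^⊗i evaluates to a + i · x. Evaluating each term at x = 1:
  Term 0 contributes -1 + 0 · 1 = -1
  Term 1 contributes 0 + 1 · 1 = 1
  Term 2 contributes 10 + 2 · 1 = 12
p(1) = ⊕ of these = min[-1, 1, 12] = -1.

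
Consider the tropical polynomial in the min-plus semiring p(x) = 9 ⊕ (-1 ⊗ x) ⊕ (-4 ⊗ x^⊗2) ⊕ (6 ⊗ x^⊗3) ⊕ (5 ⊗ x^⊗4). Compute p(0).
p(0) = -4

A tropical monomial a ⊗ x^⊗i evaluates to a + i · x. Evaluating each term at x = 0:
  Term 0 contributes 9 + 0 · 0 = 9
  Term 1 contributes -1 + 1 · 0 = -1
  Term 2 contributes -4 + 2 · 0 = -4
  Term 3 contributes 6 + 3 · 0 = 6
  Term 4 contributes 5 + 4 · 0 = 5
p(0) = ⊕ of these = min[9, -1, -4, 6, 5] = -4.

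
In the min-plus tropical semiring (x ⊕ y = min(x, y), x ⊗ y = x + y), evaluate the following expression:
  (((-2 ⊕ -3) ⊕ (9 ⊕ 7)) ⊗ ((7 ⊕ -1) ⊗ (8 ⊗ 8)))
(((-2 ⊕ -3) ⊕ (9 ⊕ 7)) ⊗ ((7 ⊕ -1) ⊗ (8 ⊗ 8))) = 12

Expand innermost to outermost. Recall ⊕ takes the minimum of its arguments and ⊗ takes their sum. Working out the expression (((-2 ⊕ -3) ⊕ (9 ⊕ 7)) ⊗ ((7 ⊕ -1) ⊗ (8 ⊗ 8))) gives 12.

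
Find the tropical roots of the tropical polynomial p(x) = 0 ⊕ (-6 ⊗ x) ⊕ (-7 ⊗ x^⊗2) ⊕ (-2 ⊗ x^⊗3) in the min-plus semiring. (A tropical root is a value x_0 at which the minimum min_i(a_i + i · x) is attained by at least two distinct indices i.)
Roots: {-5, 1, 6}

Each tropical root is a break point of the lower envelope of the lines y = a_i + i · x (there are 4 lines, with slopes 0, 1, ..., 3). Only the lines that attain the minimum somewhere contribute to roots; other lines are dominated. Here the surviving (envelope) indices are i = 3, i = 2, i = 1, i = 0.
Intersections between consecutive envelope lines give the roots: for adjacent envelope indices i < j the intersection is x = (a_i − a_j) / (j − i). Reading off the sorted break points: {-5, 1, 6}.
Verification: at each break x_0, at least two indices attain the minimum of min_i(a_i + i · x_0).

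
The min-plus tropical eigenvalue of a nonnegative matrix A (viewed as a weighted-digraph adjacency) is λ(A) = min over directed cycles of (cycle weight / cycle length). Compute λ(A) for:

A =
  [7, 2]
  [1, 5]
λ(A) = 3/2

Enumerate directed cycles and compute their means (weight / length). Sample:
  cycle 0 → 0: weight = 7, length = 1, mean = 7/1 ≈ 7.000
  cycle 1 → 1: weight = 5, length = 1, mean = 5/1 ≈ 5.000
  cycle 0 → 1 → 0: weight = 3, length = 2, mean = 3/2 ≈ 1.500
  cycle 1 → 0 → 1: weight = 3, length = 2, mean = 3/2 ≈ 1.500
Minimum mean = 1.500, attained e.g. along the cycle 0 → 1 → 0 with weight 3 and length 2. So λ(A) = 3/2 = 3/2.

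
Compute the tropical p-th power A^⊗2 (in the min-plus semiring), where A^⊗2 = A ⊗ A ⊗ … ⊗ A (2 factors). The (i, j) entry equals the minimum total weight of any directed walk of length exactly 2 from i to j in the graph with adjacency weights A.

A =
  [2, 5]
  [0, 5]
A^⊗2 =
  [4, 7]
  [2, 5]

Each entry (A^⊗2)_ij equals the minimum over all length-2 walks i = v_0 → v_1 → … → v_2 = j of Σ_t A[v_t][v_{t+1}]. For example, for (i, j) = (0, 1) we minimise over 2 possible intermediate vertex sequences; the minimum is 7, attained along the walk 0 → 0 → 1.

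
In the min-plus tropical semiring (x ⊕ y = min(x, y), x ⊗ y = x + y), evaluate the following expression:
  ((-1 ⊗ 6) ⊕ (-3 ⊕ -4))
((-1 ⊗ 6) ⊕ (-3 ⊕ -4)) = -4

Expand innermost to outermost. Recall ⊕ takes the minimum of its arguments and ⊗ takes their sum. Working out the expression ((-1 ⊗ 6) ⊕ (-3 ⊕ -4)) gives -4.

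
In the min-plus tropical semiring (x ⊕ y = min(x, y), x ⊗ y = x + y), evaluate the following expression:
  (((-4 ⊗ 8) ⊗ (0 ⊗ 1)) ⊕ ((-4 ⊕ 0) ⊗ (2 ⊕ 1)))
(((-4 ⊗ 8) ⊗ (0 ⊗ 1)) ⊕ ((-4 ⊕ 0) ⊗ (2 ⊕ 1))) = -3

Expand innermost to outermost. Recall ⊕ takes the minimum of its arguments and ⊗ takes their sum. Working out the expression (((-4 ⊗ 8) ⊗ (0 ⊗ 1)) ⊕ ((-4 ⊕ 0) ⊗ (2 ⊕ 1))) gives -3.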